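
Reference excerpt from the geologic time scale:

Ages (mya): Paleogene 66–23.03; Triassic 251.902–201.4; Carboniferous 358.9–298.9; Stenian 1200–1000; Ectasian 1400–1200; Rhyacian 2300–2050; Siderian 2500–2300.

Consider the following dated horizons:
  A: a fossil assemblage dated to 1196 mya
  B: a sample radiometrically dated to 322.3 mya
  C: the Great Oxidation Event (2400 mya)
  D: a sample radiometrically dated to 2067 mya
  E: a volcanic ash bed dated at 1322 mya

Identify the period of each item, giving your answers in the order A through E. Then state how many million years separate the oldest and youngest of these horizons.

Match each age against the start–end ranges in the excerpt: A = 1196 Ma → Stenian (1200–1000); B = 322.3 Ma → Carboniferous (358.9–298.9); C = 2400 Ma → Siderian (2500–2300); D = 2067 Ma → Rhyacian (2300–2050); E = 1322 Ma → Ectasian (1400–1200).
The largest age is 2400 Ma and the smallest is 322.3 Ma; their difference is 2077.7 Myr.

A — Stenian; B — Carboniferous; C — Siderian; D — Rhyacian; E — Ectasian; span 2077.7 million years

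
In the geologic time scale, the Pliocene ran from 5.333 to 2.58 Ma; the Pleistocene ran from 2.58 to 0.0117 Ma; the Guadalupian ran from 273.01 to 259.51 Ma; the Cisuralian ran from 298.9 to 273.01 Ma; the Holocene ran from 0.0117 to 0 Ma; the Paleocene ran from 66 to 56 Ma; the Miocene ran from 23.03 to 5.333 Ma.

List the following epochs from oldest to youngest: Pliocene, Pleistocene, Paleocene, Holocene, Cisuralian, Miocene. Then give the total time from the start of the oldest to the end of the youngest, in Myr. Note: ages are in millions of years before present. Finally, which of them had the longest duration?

From the excerpt: Pliocene 5.333–2.58; Pleistocene 2.58–0.0117; Paleocene 66–56; Holocene 0.0117–0; Cisuralian 298.9–273.01; Miocene 23.03–5.333 (Ma).
Larger Ma is earlier, so the oldest is Cisuralian and the youngest is Holocene; oldest to youngest: Cisuralian, Paleocene, Miocene, Pliocene, Pleistocene, Holocene.
Oldest start 298.9 minus youngest end 0 gives 298.9 Myr overall.
Individual lengths (start − end): Pleistocene 2.5683; Holocene 0.0117; Pliocene 2.753; Cisuralian 25.89; Miocene 17.697; Paleocene 10. The largest is Cisuralian at 25.89 Myr.

Cisuralian, Paleocene, Miocene, Pliocene, Pleistocene, Holocene; total span 298.9 Myr; longest is Cisuralian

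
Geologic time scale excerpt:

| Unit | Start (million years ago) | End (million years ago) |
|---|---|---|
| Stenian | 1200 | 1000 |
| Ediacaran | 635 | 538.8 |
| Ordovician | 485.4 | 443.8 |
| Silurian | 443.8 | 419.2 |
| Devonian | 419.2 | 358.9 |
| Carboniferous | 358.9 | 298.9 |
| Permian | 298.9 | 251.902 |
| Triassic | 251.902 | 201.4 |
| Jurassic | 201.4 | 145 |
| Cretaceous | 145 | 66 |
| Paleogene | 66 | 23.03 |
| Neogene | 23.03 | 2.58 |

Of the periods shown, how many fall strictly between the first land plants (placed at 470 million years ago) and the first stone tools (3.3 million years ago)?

8

The older date is 470 Ma and the younger is 3.3 Ma.
Periods with start < 470 and end > 3.3 Ma: Silurian (443.8–419.2), Devonian (419.2–358.9), Carboniferous (358.9–298.9), Permian (298.9–251.902), Triassic (251.902–201.4), Jurassic (201.4–145), Cretaceous (145–66), Paleogene (66–23.03).
That is 8 complete periods.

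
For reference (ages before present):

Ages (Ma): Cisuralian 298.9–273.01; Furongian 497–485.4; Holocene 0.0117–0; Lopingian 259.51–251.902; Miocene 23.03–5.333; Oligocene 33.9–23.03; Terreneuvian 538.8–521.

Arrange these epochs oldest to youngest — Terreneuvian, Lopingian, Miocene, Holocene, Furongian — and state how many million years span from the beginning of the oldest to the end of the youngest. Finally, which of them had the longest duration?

Start ages (Ma): Terreneuvian 538.8, Furongian 497, Lopingian 259.51, Miocene 23.03, Holocene 0.0117.
Ordered oldest to youngest: Terreneuvian, Furongian, Lopingian, Miocene, Holocene.
Span = 538.8 − 0 = 538.8 Myr.
Durations: Furongian 11.6, Lopingian 7.608, Holocene 0.0117, Terreneuvian 17.8, Miocene 17.697 → longest is Terreneuvian (17.8 Myr).

Terreneuvian → Furongian → Lopingian → Miocene → Holocene; total span 538.8 Myr; longest is Terreneuvian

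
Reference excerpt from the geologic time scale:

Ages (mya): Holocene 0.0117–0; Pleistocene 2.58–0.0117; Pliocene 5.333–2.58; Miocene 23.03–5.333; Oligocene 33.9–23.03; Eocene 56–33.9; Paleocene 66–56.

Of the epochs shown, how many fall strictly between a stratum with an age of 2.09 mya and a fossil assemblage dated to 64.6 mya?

4

64.6 Ma sits inside the Paleocene (66–56) and 2.09 Ma inside the Pleistocene (2.58–0.0117); neither of those is wholly between the two dates.
The listed epochs lying completely between them are Eocene, Oligocene, Miocene, Pliocene — 4 in all.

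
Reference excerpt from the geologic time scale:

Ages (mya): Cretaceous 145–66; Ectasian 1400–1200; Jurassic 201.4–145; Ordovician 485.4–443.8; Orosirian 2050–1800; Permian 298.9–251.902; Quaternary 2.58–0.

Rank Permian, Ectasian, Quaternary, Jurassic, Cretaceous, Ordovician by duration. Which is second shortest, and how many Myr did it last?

Durations: Permian 46.998; Ectasian 200; Quaternary 2.58; Jurassic 56.4; Cretaceous 79; Ordovician 41.6 Myr.
Sorted shortest-first: Quaternary (2.58), Ordovician (41.6), Permian (46.998), Jurassic (56.4), Cretaceous (79), Ectasian (200).
The second shortest is Ordovician at 41.6 Myr.

Ordovician, 41.6 million years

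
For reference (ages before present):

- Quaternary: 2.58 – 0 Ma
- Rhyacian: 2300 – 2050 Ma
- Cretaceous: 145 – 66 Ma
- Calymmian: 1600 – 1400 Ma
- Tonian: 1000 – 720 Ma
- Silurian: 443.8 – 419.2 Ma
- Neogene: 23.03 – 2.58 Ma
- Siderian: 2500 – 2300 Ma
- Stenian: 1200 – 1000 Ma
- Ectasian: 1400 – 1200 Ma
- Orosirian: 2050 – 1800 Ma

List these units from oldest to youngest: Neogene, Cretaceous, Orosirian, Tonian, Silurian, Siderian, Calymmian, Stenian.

Sorting by start age (descending Ma, since larger Ma = older): Siderian began 2500, Orosirian began 2050, Calymmian began 1600, Stenian began 1200, Tonian began 1000, Silurian began 443.8, Cretaceous began 145, Neogene began 23.03.

Siderian, Orosirian, Calymmian, Stenian, Tonian, Silurian, Cretaceous, Neogene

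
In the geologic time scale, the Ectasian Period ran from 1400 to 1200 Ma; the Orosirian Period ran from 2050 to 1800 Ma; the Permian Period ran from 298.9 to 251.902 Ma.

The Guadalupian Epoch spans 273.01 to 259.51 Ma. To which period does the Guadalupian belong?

The Guadalupian (273.01–259.51 Ma) lies entirely within 298.9–251.902 Ma, the Permian Period.

Permian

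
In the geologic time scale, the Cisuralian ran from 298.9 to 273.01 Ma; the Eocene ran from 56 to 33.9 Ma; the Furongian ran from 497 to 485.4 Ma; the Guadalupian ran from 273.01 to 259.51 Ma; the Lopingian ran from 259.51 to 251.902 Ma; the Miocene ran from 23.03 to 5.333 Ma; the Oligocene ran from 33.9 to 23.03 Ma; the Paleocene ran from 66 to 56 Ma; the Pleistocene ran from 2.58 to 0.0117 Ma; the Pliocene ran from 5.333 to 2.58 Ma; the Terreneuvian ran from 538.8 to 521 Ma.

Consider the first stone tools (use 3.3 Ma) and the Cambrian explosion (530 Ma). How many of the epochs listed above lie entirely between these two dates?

8

The older date is 530 Ma and the younger is 3.3 Ma.
Epochs with start < 530 and end > 3.3 Ma: Furongian (497–485.4), Cisuralian (298.9–273.01), Guadalupian (273.01–259.51), Lopingian (259.51–251.902), Paleocene (66–56), Eocene (56–33.9), Oligocene (33.9–23.03), Miocene (23.03–5.333).
That is 8 complete epochs.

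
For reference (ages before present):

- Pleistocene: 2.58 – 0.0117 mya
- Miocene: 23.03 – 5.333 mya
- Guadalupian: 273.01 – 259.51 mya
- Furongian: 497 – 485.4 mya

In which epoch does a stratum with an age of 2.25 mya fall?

2.25 Ma lies between 2.58 and 0.0117 Ma, so it falls in the Pleistocene.

Pleistocene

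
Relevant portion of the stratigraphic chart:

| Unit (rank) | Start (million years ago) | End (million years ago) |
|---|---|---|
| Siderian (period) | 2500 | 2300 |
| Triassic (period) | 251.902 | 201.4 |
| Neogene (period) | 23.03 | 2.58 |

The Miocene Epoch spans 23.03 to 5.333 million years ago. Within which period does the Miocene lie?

The Miocene (23.03–5.333 Ma) lies entirely within 23.03–2.58 Ma, the Neogene Period.

Neogene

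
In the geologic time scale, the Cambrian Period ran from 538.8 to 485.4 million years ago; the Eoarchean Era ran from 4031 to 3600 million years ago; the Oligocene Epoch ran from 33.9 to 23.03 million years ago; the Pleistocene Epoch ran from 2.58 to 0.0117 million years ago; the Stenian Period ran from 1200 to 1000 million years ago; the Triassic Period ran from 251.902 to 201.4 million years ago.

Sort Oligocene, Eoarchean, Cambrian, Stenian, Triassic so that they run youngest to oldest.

Oligocene, Triassic, Cambrian, Stenian, Eoarchean

Read off each span (Ma): Oligocene 33.9–23.03; Eoarchean 4031–3600; Cambrian 538.8–485.4; Stenian 1200–1000; Triassic 251.902–201.4.
Larger Ma is older, so oldest→youngest is Eoarchean, Stenian, Cambrian, Triassic, Oligocene; reverse it for youngest→oldest.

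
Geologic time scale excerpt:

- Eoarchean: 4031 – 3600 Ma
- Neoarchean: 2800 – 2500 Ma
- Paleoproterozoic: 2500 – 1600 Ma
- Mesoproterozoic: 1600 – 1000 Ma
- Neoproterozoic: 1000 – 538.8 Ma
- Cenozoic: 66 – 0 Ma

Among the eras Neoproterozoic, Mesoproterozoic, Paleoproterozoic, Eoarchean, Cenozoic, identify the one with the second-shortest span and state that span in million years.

Eoarchean, 431 million years

Durations: Neoproterozoic 461.2; Mesoproterozoic 600; Paleoproterozoic 900; Eoarchean 431; Cenozoic 66 Myr.
Sorted shortest-first: Cenozoic (66), Eoarchean (431), Neoproterozoic (461.2), Mesoproterozoic (600), Paleoproterozoic (900).
The second shortest is Eoarchean at 431 Myr.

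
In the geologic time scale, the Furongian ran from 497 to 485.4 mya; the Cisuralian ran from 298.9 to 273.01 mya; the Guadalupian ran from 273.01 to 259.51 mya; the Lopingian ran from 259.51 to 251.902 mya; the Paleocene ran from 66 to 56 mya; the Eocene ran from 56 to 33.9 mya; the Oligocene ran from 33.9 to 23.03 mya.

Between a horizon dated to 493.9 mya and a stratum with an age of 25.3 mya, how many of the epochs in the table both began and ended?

5

493.9 Ma sits inside the Furongian (497–485.4) and 25.3 Ma inside the Oligocene (33.9–23.03); neither of those is wholly between the two dates.
The listed epochs lying completely between them are Cisuralian, Guadalupian, Lopingian, Paleocene, Eocene — 5 in all.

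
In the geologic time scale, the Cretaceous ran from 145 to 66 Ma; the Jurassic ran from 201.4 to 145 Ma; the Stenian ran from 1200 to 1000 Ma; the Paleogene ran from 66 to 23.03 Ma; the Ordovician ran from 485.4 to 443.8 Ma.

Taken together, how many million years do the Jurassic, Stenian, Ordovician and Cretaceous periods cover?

Duration is start − end for each: (201.4 − 145) + (1200 − 1000) + (485.4 − 443.8) + (145 − 66).
That is 56.4 + 200 + 41.6 + 79, which totals 377 million years.

377 million years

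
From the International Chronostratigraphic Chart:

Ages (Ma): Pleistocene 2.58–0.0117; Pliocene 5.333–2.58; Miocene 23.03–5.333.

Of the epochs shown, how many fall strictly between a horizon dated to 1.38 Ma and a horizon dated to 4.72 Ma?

Checking each listed span, none has both start < 4.72 Ma and end > 1.38 Ma — every epoch straddles one of the two dates or lies outside them — so the count is 0.

0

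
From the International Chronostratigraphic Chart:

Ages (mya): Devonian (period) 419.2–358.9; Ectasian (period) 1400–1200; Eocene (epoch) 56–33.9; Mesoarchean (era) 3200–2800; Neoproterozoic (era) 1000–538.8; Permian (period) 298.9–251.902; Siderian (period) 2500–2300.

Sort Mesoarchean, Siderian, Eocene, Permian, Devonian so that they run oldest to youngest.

The oldest of these is Mesoarchean (starts 3200 Ma) and the youngest is Eocene (ends 33.9 Ma).
In between, by decreasing start age: Siderian (2500), Devonian (419.2), Permian (298.9).

Mesoarchean, Siderian, Devonian, Permian, Eocene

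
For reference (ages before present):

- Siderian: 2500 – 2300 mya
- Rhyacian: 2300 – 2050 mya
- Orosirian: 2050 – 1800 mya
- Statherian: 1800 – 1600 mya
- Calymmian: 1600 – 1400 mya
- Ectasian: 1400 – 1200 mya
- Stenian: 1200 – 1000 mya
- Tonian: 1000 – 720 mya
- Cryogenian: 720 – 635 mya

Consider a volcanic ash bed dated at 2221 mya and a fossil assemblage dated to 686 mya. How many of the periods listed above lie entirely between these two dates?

6

The older date is 2221 Ma and the younger is 686 Ma.
Periods with start < 2221 and end > 686 Ma: Orosirian (2050–1800), Statherian (1800–1600), Calymmian (1600–1400), Ectasian (1400–1200), Stenian (1200–1000), Tonian (1000–720).
That is 6 complete periods.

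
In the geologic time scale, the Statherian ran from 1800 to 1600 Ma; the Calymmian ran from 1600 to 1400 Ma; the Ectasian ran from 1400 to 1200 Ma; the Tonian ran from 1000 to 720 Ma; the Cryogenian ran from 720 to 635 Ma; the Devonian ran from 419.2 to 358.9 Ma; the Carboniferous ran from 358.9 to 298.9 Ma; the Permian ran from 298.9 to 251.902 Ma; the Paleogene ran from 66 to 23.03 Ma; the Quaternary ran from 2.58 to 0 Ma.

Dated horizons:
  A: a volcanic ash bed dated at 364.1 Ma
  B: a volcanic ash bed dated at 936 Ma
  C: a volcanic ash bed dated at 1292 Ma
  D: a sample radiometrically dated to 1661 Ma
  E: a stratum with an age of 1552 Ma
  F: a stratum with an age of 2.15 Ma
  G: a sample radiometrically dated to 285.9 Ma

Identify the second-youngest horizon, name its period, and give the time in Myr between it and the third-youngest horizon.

Sorted youngest-first by Ma: F (2.15), G (285.9), A (364.1), B (936), C (1292), E (1552), D (1661).
The second youngest is G at 285.9 Ma, which lies in 298.9–251.902 Ma: the Permian.
The third youngest is A at 364.1 Ma; separation = |285.9 − 364.1| = 78.2 Myr.

G, in the Permian; 78.2 million years to A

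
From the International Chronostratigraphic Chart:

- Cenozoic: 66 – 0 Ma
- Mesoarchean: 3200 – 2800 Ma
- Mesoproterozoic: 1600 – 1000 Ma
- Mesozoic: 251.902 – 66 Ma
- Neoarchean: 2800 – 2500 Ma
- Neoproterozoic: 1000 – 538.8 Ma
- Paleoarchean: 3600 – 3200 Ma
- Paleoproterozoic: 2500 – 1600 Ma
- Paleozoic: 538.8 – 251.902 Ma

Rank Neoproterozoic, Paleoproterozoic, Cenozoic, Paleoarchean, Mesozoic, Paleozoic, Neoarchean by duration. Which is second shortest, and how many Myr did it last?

Durations: Neoproterozoic 461.2; Paleoproterozoic 900; Cenozoic 66; Paleoarchean 400; Mesozoic 185.902; Paleozoic 286.898; Neoarchean 300 Myr.
Sorted shortest-first: Cenozoic (66), Mesozoic (185.902), Paleozoic (286.898), Neoarchean (300), Paleoarchean (400), Neoproterozoic (461.2), Paleoproterozoic (900).
The second shortest is Mesozoic at 185.902 Myr.

Mesozoic, 185.902 million years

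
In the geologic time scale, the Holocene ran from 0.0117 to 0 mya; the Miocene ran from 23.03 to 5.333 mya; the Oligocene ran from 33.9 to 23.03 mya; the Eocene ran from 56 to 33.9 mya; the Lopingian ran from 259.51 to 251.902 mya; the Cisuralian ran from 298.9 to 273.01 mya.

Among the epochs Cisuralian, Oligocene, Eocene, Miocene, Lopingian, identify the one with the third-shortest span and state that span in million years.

Start − end for each: Cisuralian 298.9 − 273.01 = 25.89; Oligocene 33.9 − 23.03 = 10.87; Eocene 56 − 33.9 = 22.1; Miocene 23.03 − 5.333 = 17.697; Lopingian 259.51 − 251.902 = 7.608.
Ranking these from shortest: Lopingian < Oligocene < Miocene < Eocene < Cisuralian.
Position 3 in that ranking is Miocene, which lasted 17.697 Myr.

Miocene, 17.697 million years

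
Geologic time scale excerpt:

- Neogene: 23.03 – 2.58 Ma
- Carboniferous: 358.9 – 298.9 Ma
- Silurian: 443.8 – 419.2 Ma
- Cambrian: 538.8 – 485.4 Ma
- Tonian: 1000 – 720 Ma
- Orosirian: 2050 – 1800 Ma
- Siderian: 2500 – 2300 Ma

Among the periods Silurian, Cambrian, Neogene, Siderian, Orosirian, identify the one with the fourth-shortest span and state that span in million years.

Siderian, 200 million years

Durations: Silurian 24.6; Cambrian 53.4; Neogene 20.45; Siderian 200; Orosirian 250 Myr.
Sorted shortest-first: Neogene (20.45), Silurian (24.6), Cambrian (53.4), Siderian (200), Orosirian (250).
The fourth shortest is Siderian at 200 Myr.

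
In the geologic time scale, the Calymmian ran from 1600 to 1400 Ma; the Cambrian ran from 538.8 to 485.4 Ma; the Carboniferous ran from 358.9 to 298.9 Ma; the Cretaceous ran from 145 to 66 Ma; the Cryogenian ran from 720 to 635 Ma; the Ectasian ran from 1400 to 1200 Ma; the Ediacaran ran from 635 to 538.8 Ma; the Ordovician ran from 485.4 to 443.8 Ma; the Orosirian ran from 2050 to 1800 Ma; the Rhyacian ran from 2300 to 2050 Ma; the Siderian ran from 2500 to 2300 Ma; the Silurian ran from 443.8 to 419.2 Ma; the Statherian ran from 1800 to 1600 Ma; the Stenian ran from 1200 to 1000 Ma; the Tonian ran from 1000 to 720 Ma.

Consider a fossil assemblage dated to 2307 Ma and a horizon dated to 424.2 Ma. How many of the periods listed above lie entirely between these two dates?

11

2307 Ma sits inside the Siderian (2500–2300) and 424.2 Ma inside the Silurian (443.8–419.2); neither of those is wholly between the two dates.
The listed periods lying completely between them are Rhyacian, Orosirian, Statherian, Calymmian, Ectasian, Stenian, Tonian, Cryogenian, Ediacaran, Cambrian, Ordovician — 11 in all.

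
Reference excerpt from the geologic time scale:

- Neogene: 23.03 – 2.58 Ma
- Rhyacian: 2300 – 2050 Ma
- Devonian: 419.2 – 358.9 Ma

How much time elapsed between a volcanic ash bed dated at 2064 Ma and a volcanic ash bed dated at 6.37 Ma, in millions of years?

2064 − 6.37 = 2057.63 million years.

2057.63 million years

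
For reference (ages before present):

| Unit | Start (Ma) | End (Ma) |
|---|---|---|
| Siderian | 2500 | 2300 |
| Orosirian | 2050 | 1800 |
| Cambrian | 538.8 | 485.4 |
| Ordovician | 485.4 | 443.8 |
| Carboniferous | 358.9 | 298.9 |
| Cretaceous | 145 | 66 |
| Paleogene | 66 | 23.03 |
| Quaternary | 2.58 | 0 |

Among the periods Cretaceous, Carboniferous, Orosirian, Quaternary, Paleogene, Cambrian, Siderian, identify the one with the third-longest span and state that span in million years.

Cretaceous, 79 million years

Start − end for each: Cretaceous 145 − 66 = 79; Carboniferous 358.9 − 298.9 = 60; Orosirian 2050 − 1800 = 250; Quaternary 2.58 − 0 = 2.58; Paleogene 66 − 23.03 = 42.97; Cambrian 538.8 − 485.4 = 53.4; Siderian 2500 − 2300 = 200.
Ranking these from longest: Orosirian > Siderian > Cretaceous > Carboniferous > Cambrian > Paleogene > Quaternary.
Position 3 in that ranking is Cretaceous, which lasted 79 Myr.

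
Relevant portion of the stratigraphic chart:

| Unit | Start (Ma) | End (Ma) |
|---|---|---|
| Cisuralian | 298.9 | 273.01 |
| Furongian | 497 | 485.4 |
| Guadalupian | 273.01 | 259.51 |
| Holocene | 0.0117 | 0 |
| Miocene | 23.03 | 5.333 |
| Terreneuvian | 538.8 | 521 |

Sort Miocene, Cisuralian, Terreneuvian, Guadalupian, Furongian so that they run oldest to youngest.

Terreneuvian, then Furongian, then Cisuralian, then Guadalupian, then Miocene

The oldest of these is Terreneuvian (starts 538.8 Ma) and the youngest is Miocene (ends 5.333 Ma).
In between, by decreasing start age: Furongian (497), Cisuralian (298.9), Guadalupian (273.01).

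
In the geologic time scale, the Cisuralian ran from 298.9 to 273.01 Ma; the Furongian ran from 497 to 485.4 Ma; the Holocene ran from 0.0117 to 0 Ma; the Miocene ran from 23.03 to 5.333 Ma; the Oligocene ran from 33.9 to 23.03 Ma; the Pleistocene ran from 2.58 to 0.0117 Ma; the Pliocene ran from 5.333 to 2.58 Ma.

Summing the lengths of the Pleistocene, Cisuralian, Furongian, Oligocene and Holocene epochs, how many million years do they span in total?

Duration is start − end for each: (2.58 − 0.0117) + (298.9 − 273.01) + (497 − 485.4) + (33.9 − 23.03) + (0.0117 − 0).
That is 2.5683 + 25.89 + 11.6 + 10.87 + 0.0117, which totals 50.94 million years.

50.94 million years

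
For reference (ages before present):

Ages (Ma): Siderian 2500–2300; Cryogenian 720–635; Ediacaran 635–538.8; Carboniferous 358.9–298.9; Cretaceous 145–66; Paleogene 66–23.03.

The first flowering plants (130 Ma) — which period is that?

130 Ma lies between 145 and 66 Ma, so it falls in the Cretaceous.

Cretaceous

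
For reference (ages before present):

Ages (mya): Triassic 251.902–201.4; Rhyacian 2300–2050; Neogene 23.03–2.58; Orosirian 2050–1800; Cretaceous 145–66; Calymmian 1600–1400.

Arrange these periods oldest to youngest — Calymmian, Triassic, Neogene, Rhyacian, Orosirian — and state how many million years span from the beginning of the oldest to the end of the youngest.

Rhyacian → Orosirian → Calymmian → Triassic → Neogene; total span 2297.42 Myr

Start ages (Ma): Rhyacian 2300, Orosirian 2050, Calymmian 1600, Triassic 251.902, Neogene 23.03.
Ordered oldest to youngest: Rhyacian, Orosirian, Calymmian, Triassic, Neogene.
Span = 2300 − 2.58 = 2297.42 Myr.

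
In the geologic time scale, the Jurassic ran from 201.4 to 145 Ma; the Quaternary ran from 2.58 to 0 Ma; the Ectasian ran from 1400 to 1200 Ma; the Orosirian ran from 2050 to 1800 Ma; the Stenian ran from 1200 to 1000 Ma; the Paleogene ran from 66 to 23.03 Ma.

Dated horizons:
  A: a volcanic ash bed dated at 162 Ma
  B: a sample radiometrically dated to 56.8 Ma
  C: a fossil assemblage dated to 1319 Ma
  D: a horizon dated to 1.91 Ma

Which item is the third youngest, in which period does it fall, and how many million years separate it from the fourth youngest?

Sorted youngest-first by Ma: D (1.91), B (56.8), A (162), C (1319).
The third youngest is A at 162 Ma, which lies in 201.4–145 Ma: the Jurassic.
The fourth youngest is C at 1319 Ma; separation = |162 − 1319| = 1157 Myr.

A, in the Jurassic; 1157 million years to C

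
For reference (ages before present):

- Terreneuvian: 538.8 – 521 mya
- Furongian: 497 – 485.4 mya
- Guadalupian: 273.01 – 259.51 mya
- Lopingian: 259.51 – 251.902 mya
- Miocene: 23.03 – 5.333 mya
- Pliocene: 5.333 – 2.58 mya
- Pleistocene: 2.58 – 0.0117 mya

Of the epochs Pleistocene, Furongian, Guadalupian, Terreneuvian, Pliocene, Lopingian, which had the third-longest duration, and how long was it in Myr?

Furongian, 11.6 million years

Start − end for each: Pleistocene 2.58 − 0.0117 = 2.5683; Furongian 497 − 485.4 = 11.6; Guadalupian 273.01 − 259.51 = 13.5; Terreneuvian 538.8 − 521 = 17.8; Pliocene 5.333 − 2.58 = 2.753; Lopingian 259.51 − 251.902 = 7.608.
Ranking these from longest: Terreneuvian > Guadalupian > Furongian > Lopingian > Pliocene > Pleistocene.
Position 3 in that ranking is Furongian, which lasted 11.6 Myr.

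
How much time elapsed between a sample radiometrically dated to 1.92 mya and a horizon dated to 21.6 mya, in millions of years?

19.68 million years

21.6 − 1.92 = 19.68 million years.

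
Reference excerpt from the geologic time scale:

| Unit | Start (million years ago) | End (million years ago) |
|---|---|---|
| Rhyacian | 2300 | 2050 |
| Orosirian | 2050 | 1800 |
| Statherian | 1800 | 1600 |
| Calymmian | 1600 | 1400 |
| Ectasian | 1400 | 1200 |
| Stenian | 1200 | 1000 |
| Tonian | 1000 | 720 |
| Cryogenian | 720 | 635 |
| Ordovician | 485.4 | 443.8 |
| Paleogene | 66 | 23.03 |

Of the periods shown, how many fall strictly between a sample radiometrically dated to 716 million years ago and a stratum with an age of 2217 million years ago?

6

The older date is 2217 Ma and the younger is 716 Ma.
Periods with start < 2217 and end > 716 Ma: Orosirian (2050–1800), Statherian (1800–1600), Calymmian (1600–1400), Ectasian (1400–1200), Stenian (1200–1000), Tonian (1000–720).
That is 6 complete periods.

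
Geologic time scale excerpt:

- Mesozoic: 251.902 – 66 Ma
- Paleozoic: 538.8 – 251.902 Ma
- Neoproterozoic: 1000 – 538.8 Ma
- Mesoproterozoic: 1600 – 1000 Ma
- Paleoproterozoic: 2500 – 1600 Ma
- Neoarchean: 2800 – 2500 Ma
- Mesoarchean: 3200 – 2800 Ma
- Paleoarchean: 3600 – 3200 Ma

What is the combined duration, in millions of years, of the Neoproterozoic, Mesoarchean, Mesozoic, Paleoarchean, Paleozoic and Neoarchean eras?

Duration is start − end for each: (1000 − 538.8) + (3200 − 2800) + (251.902 − 66) + (3600 − 3200) + (538.8 − 251.902) + (2800 − 2500).
That is 461.2 + 400 + 185.902 + 400 + 286.898 + 300, which totals 2034 million years.

2034 million years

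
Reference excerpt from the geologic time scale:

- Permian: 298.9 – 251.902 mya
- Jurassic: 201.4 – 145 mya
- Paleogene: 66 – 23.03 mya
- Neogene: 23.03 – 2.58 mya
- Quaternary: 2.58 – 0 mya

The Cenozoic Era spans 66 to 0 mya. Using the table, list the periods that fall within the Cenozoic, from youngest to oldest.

Quaternary, Neogene, Paleogene

Periods with both bounds inside 66–0 Ma: Quaternary (2.58–0), Neogene (23.03–2.58), Paleogene (66–23.03).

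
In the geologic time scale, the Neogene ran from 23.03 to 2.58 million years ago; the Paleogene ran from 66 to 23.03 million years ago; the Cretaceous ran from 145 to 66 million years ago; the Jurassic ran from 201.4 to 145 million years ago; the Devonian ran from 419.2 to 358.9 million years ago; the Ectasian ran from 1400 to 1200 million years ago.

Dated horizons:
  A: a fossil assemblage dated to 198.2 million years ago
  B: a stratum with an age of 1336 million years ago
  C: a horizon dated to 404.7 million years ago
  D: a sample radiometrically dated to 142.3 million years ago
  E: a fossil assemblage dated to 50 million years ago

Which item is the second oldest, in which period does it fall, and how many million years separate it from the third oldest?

Sorted oldest-first by Ma: B (1336), C (404.7), A (198.2), D (142.3), E (50).
The second oldest is C at 404.7 Ma, which lies in 419.2–358.9 Ma: the Devonian.
The third oldest is A at 198.2 Ma; separation = |404.7 − 198.2| = 206.5 Myr.

C, in the Devonian; 206.5 million years to A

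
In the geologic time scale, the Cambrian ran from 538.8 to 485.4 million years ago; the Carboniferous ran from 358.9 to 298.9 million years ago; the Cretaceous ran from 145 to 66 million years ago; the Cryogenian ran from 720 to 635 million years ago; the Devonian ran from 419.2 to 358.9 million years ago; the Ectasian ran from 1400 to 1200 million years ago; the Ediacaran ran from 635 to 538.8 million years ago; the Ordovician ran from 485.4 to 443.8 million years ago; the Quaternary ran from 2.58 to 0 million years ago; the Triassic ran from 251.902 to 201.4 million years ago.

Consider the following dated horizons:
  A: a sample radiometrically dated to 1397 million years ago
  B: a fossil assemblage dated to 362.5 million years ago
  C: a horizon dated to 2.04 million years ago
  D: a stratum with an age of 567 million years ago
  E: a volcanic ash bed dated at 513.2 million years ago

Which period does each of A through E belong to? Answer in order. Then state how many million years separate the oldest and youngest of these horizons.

Match each age against the start–end ranges in the excerpt: A = 1397 Ma → Ectasian (1400–1200); B = 362.5 Ma → Devonian (419.2–358.9); C = 2.04 Ma → Quaternary (2.58–0); D = 567 Ma → Ediacaran (635–538.8); E = 513.2 Ma → Cambrian (538.8–485.4).
The largest age is 1397 Ma and the smallest is 2.04 Ma; their difference is 1394.96 Myr.

A — Ectasian; B — Devonian; C — Quaternary; D — Ediacaran; E — Cambrian; span 1394.96 million years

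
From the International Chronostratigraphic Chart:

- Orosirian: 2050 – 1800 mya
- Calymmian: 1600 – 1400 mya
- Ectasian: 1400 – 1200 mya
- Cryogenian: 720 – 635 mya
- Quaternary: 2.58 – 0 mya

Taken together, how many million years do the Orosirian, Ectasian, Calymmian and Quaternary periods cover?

652.58 million years

Duration is start − end for each: (2050 − 1800) + (1400 − 1200) + (1600 − 1400) + (2.58 − 0).
That is 250 + 200 + 200 + 2.58, which totals 652.58 million years.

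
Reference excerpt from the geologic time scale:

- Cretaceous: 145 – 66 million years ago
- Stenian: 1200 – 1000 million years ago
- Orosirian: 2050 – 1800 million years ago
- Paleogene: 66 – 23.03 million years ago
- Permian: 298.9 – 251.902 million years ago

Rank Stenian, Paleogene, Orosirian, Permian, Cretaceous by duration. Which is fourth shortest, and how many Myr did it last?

Start − end for each: Stenian 1200 − 1000 = 200; Paleogene 66 − 23.03 = 42.97; Orosirian 2050 − 1800 = 250; Permian 298.9 − 251.902 = 46.998; Cretaceous 145 − 66 = 79.
Ranking these from shortest: Paleogene < Permian < Cretaceous < Stenian < Orosirian.
Position 4 in that ranking is Stenian, which lasted 200 Myr.

Stenian, 200 million years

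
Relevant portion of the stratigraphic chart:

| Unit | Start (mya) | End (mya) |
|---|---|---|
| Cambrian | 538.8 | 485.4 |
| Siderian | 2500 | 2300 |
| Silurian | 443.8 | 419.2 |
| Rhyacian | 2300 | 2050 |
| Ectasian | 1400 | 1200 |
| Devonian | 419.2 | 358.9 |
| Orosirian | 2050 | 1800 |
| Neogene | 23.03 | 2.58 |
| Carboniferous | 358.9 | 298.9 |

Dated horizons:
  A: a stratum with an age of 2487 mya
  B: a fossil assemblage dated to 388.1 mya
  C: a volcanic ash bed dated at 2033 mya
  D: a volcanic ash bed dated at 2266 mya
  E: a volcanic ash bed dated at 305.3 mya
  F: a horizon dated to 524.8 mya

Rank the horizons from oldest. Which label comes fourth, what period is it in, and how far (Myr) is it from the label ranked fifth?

F, in the Cambrian; 136.7 million years to B

Sorted oldest-first by Ma: A (2487), D (2266), C (2033), F (524.8), B (388.1), E (305.3).
The fourth oldest is F at 524.8 Ma, which lies in 538.8–485.4 Ma: the Cambrian.
The fifth oldest is B at 388.1 Ma; separation = |524.8 − 388.1| = 136.7 Myr.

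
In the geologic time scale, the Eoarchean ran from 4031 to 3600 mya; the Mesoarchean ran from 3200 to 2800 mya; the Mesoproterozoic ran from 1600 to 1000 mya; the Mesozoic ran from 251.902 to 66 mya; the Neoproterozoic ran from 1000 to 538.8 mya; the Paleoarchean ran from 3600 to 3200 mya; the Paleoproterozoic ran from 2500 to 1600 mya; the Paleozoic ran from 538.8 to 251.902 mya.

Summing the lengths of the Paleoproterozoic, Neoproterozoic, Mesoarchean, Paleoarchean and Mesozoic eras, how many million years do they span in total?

2347.102 million years

Duration is start − end for each: (2500 − 1600) + (1000 − 538.8) + (3200 − 2800) + (3600 − 3200) + (251.902 − 66).
That is 900 + 461.2 + 400 + 400 + 185.902, which totals 2347.102 million years.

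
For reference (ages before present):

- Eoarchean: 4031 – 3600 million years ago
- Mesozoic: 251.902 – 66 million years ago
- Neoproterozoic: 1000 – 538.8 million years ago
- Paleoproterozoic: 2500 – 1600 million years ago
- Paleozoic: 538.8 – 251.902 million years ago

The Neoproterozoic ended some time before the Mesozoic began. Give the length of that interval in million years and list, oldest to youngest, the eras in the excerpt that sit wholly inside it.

286.898 million years; Paleozoic

The Neoproterozoic closes at 538.8 Ma and the Mesozoic opens at 251.902 Ma, so the interval is 538.8 − 251.902 = 286.898 Myr.
An era fits inside if it starts at or after 538.8 Ma and ends at or before 251.902 Ma; oldest first that gives Paleozoic.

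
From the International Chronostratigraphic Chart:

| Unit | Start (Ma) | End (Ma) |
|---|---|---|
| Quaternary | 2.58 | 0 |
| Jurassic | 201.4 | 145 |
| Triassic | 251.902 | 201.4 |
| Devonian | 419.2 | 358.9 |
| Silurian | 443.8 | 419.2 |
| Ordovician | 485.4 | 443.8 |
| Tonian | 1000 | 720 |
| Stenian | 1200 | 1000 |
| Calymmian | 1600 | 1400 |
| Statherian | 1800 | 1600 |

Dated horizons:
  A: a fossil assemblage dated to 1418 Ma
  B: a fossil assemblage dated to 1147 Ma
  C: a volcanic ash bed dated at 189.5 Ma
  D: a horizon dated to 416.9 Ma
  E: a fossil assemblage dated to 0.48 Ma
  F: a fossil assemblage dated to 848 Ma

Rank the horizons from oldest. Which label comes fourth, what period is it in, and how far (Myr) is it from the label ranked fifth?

D, in the Devonian; 227.4 million years to C

Larger Ma means older, so oldest first: A 1418 > B 1147 > F 848 > D 416.9 > C 189.5 > E 0.48.
Counting 4 along gives D (416.9 Ma); the excerpt puts that inside the Devonian, 419.2–358.9 Ma.
Next in line is C (189.5 Ma), and 416.9 − 189.5 = 227.4 Myr.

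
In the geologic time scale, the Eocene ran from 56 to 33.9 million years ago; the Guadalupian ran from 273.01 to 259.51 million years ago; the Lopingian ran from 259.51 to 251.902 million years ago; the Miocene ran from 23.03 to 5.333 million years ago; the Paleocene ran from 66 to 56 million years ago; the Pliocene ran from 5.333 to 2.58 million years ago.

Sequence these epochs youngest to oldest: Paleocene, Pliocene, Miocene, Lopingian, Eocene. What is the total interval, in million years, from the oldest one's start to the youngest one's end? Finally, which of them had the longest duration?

Pliocene → Miocene → Eocene → Paleocene → Lopingian; total span 256.93 Myr; longest is Eocene

From the excerpt: Paleocene 66–56; Pliocene 5.333–2.58; Miocene 23.03–5.333; Lopingian 259.51–251.902; Eocene 56–33.9 (Ma).
Larger Ma is earlier, so the oldest is Lopingian and the youngest is Pliocene; youngest to oldest: Pliocene, Miocene, Eocene, Paleocene, Lopingian.
Oldest start 259.51 minus youngest end 2.58 gives 256.93 Myr overall.
Individual lengths (start − end): Eocene 22.1; Miocene 17.697; Pliocene 2.753; Paleocene 10; Lopingian 7.608. The largest is Eocene at 22.1 Myr.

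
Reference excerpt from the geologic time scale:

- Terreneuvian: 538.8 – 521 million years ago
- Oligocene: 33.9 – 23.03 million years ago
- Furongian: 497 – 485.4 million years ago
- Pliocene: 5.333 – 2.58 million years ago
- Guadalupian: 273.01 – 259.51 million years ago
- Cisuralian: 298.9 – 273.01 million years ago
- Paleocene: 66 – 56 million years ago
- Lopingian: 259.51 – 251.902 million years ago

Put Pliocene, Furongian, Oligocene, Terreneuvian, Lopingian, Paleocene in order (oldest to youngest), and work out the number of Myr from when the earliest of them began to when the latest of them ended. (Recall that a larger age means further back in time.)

Terreneuvian, Furongian, Lopingian, Paleocene, Oligocene, Pliocene; total span 536.22 Myr

Start ages (Ma): Terreneuvian 538.8, Furongian 497, Lopingian 259.51, Paleocene 66, Oligocene 33.9, Pliocene 5.333.
Ordered oldest to youngest: Terreneuvian, Furongian, Lopingian, Paleocene, Oligocene, Pliocene.
Span = 538.8 − 2.58 = 536.22 Myr.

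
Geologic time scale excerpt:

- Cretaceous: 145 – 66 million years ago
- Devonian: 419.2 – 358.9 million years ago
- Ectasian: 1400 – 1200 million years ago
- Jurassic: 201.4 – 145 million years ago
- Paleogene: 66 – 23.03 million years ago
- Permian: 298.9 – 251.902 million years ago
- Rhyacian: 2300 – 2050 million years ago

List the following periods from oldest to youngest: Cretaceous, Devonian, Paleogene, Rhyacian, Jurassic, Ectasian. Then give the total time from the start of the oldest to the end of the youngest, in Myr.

Rhyacian, Ectasian, Devonian, Jurassic, Cretaceous, Paleogene; total span 2276.97 Myr

Start ages (Ma): Rhyacian 2300, Ectasian 1400, Devonian 419.2, Jurassic 201.4, Cretaceous 145, Paleogene 66.
Ordered oldest to youngest: Rhyacian, Ectasian, Devonian, Jurassic, Cretaceous, Paleogene.
Span = 2300 − 23.03 = 2276.97 Myr.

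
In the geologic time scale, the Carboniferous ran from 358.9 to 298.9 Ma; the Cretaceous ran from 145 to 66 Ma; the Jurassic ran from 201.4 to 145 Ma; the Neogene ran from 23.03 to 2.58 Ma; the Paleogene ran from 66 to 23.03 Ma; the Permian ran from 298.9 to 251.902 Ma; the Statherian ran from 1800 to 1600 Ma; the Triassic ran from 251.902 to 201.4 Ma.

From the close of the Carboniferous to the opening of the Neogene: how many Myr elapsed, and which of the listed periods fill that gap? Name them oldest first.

The Carboniferous closes at 298.9 Ma and the Neogene opens at 23.03 Ma, so the interval is 298.9 − 23.03 = 275.87 Myr.
A period fits inside if it starts at or after 298.9 Ma and ends at or before 23.03 Ma; oldest first that gives Permian, Triassic, Jurassic, Cretaceous, Paleogene.

275.87 million years; Permian, Triassic, Jurassic, Cretaceous, Paleogene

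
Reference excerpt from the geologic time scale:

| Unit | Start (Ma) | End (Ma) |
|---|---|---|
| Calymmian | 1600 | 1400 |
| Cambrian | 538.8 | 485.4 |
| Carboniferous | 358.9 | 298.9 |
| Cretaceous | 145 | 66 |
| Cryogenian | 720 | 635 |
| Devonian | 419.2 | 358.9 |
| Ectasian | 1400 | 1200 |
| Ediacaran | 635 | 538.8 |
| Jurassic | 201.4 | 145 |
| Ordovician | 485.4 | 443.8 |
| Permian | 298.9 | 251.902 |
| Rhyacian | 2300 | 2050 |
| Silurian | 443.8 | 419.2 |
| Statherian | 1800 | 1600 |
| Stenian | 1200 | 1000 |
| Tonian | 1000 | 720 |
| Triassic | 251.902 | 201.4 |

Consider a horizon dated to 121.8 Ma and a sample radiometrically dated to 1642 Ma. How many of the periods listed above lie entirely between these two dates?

The older date is 1642 Ma and the younger is 121.8 Ma.
Periods with start < 1642 and end > 121.8 Ma: Calymmian (1600–1400), Ectasian (1400–1200), Stenian (1200–1000), Tonian (1000–720), Cryogenian (720–635), Ediacaran (635–538.8), Cambrian (538.8–485.4), Ordovician (485.4–443.8), Silurian (443.8–419.2), Devonian (419.2–358.9), Carboniferous (358.9–298.9), Permian (298.9–251.902), Triassic (251.902–201.4), Jurassic (201.4–145).
That is 14 complete periods.

14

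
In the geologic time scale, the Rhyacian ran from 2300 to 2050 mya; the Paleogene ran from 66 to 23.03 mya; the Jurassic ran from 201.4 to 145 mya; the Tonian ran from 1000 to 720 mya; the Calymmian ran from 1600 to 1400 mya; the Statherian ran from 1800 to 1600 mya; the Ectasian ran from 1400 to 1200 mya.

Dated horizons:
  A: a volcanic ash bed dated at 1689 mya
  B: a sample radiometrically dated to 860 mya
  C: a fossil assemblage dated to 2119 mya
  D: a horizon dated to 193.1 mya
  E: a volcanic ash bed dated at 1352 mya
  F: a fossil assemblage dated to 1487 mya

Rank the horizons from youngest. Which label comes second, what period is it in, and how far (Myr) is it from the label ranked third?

Sorted youngest-first by Ma: D (193.1), B (860), E (1352), F (1487), A (1689), C (2119).
The second youngest is B at 860 Ma, which lies in 1000–720 Ma: the Tonian.
The third youngest is E at 1352 Ma; separation = |860 − 1352| = 492 Myr.

B, in the Tonian; 492 million years to E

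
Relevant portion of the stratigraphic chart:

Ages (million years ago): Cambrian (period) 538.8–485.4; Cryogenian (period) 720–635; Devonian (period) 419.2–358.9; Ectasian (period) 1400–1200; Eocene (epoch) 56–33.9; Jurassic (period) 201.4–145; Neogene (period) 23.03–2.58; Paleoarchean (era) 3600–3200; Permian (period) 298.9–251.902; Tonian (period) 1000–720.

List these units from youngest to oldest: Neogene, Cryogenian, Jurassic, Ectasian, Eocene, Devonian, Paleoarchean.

Neogene → Eocene → Jurassic → Devonian → Cryogenian → Ectasian → Paleoarchean

Sorting by start age (ascending Ma, since larger Ma = older): Neogene began 23.03, Eocene began 56, Jurassic began 201.4, Devonian began 419.2, Cryogenian began 720, Ectasian began 1400, Paleoarchean began 3600.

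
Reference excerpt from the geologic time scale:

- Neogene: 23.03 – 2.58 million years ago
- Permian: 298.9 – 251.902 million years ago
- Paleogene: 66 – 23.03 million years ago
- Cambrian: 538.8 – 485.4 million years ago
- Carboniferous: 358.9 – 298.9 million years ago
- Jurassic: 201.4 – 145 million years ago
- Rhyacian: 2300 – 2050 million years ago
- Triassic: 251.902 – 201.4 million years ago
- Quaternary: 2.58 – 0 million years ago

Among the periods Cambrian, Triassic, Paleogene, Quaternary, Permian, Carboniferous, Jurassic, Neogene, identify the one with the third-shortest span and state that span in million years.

Start − end for each: Cambrian 538.8 − 485.4 = 53.4; Triassic 251.902 − 201.4 = 50.502; Paleogene 66 − 23.03 = 42.97; Quaternary 2.58 − 0 = 2.58; Permian 298.9 − 251.902 = 46.998; Carboniferous 358.9 − 298.9 = 60; Jurassic 201.4 − 145 = 56.4; Neogene 23.03 − 2.58 = 20.45.
Ranking these from shortest: Quaternary < Neogene < Paleogene < Permian < Triassic < Cambrian < Jurassic < Carboniferous.
Position 3 in that ranking is Paleogene, which lasted 42.97 Myr.

Paleogene, 42.97 million years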